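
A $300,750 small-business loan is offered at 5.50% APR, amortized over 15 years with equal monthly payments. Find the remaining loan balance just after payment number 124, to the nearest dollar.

$121,128

With monthly rate i = 5.5%/12 = 0.0045833, the balance after k of n payments is P · [(1+i)^n − (1+i)^k] / [(1+i)^n − 1].
(1+0.0045833)^180 = 2.27758377 and (1+0.0045833)^124 = 1.76303167, so the balance is 300,750 × (2.27758377 − 1.76303167) / (2.27758377 − 1) = $121,128.29.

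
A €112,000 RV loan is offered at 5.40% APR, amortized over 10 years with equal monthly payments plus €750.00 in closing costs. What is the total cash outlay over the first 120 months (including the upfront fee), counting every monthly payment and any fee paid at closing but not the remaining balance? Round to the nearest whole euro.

At 5.40% the monthly rate is 0.0045000, so the payment is 112,000 × 0.0045000 / (1 − 1.0045000^−120) = €1,209.95.
Total outlay = 120 × €1,209.95 + €750.00 = €145,944.00.

€145,944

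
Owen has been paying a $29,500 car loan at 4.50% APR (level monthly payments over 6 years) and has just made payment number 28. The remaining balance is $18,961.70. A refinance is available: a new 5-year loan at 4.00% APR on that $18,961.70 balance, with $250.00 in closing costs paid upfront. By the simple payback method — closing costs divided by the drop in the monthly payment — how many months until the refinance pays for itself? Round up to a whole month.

3 months

Current payment = 29,500 × 4.5%/12 / (1 − (1+0.0037500)^−72) = $468.28.
Refinanced payment = 18,961.70 × 0.0033333 / (1 − (1+0.0033333)^−60) = $349.21.
Monthly savings = $468.28 − $349.21 = $119.07.
Break-even = $250.00 / $119.07 = 2.10 → 3 months.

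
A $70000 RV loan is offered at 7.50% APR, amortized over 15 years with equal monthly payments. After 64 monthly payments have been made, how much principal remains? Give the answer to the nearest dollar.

With monthly rate i = 7.5%/12 = 0.0062500, the balance after k of n payments is P · [(1+i)^n − (1+i)^k] / [(1+i)^n − 1].
(1+0.0062500)^180 = 3.06945173 and (1+0.0062500)^64 = 1.48996881, so the balance is 70,000 × (3.06945173 − 1.48996881) / (3.06945173 − 1) = $53,426.62.

$53,427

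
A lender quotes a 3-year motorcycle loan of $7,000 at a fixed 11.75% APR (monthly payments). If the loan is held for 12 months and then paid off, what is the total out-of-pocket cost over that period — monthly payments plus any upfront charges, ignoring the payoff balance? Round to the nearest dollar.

$2,780

Monthly rate = 11.75%/12 = 0.0097917; payment = 7,000 × 0.0097917 / (1 − (1+0.0097917)^−36) = $231.67.
Total outlay = 12 × $231.67 = $2,780.04.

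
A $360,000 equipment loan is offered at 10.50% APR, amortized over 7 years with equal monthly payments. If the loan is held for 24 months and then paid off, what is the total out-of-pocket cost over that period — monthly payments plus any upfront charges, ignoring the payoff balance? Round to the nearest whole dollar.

$145,676

Monthly rate = 10.5%/12 = 0.0087500; payment = 360,000 × 0.0087500 / (1 − (1+0.0087500)^−84) = $6,069.84.
Total outlay = 24 × $6,069.84 = $145,676.16.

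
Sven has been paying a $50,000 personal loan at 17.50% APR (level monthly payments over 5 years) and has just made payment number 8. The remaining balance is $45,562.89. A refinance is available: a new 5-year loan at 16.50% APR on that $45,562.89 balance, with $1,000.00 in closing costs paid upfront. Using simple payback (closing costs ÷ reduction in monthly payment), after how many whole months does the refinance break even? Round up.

Current payment = 50,000 × 17.5%/12 / (1 − (1+0.0145833)^−60) = $1,256.11.
Refinanced payment = 45,562.89 × 0.0137500 / (1 − (1+0.0137500)^−60) = $1,120.14.
Monthly savings = $1,256.11 − $1,120.14 = $135.97.
Break-even = $1,000.00 / $135.97 = 7.35 → 8 months.

8 months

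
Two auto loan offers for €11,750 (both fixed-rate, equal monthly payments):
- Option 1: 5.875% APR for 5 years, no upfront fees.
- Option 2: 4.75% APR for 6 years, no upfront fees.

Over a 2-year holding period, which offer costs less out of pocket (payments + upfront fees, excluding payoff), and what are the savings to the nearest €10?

Option 1: at 5.875% the monthly rate is 0.0048958, so the payment is 11,750 × 0.0048958 / (1 − 1.0048958^−60) = €226.48.
Option 2: at 4.75% the monthly rate is 0.0039583, so the payment is 11,750 × 0.0039583 / (1 − 1.0039583^−72) = €187.87.
Over 24 months: Option 1 costs 24 × €226.48 = €5,435.52; Option 2 costs 24 × €187.87 = €4,508.88.
Option 2 is cheaper by €5,435.52 − €4,508.88 = €926.64.

Option 2 by €930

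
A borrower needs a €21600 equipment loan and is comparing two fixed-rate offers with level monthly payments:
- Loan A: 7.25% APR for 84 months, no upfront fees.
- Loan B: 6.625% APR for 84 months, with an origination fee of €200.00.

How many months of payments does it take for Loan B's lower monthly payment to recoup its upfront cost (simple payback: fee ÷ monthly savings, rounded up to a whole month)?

31 months

Loan A: at 7.25% the monthly rate is 0.0060417, so the payment is 21,600 × 0.0060417 / (1 − 1.0060417^−84) = €328.65.
Loan B: at 6.625% the monthly rate is 0.0055208, so the payment is 21,600 × 0.0055208 / (1 − 1.0055208^−84) = €322.06.
Monthly savings = €328.65 − €322.06 = €6.59.
Break-even = €200.00 / €6.59 = 30.35 → 31 months.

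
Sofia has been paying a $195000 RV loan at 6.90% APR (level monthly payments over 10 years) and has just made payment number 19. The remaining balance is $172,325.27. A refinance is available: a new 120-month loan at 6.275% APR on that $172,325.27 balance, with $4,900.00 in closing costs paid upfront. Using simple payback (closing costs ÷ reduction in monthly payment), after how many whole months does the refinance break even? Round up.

16 months

Current payment = 195,000 × 6.9%/12 / (1 − (1+0.0057500)^−120) = $2,254.08.
Refinanced payment = 172,325.27 × 0.0052292 / (1 − (1+0.0052292)^−120) = $1,937.05.
Monthly savings = $2,254.08 − $1,937.05 = $317.03.
Break-even = $4,900.00 / $317.03 = 15.46 → 16 months.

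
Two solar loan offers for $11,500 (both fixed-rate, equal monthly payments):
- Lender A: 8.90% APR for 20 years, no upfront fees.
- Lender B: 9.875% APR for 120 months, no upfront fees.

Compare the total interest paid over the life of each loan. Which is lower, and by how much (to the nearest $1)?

Lender A: at 8.90% the monthly rate is 0.0074167, so the payment is 11,500 × 0.0074167 / (1 − 1.0074167^−240) = $102.73.
Total interest on Lender A = 240 × $102.73 − $11,500 = $13,155.20.
Lender B: at 9.875% the monthly rate is 0.0082292, so the payment is 11,500 × 0.0082292 / (1 − 1.0082292^−120) = $151.18.
Total interest on Lender B = 120 × $151.18 − $11,500 = $6,641.60.
Lender B is lower by $6,513.60.

Lender B by $6,514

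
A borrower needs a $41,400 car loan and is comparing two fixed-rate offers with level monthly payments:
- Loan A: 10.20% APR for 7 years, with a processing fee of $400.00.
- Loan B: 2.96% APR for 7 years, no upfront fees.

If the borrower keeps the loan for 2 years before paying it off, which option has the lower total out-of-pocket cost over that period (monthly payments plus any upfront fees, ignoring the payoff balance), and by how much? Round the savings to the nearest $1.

Loan A: monthly rate = 10.2%/12 = 0.0085000; payment = 41,400 × 0.0085000 / (1 − (1+0.0085000)^−84) = $691.57.
Loan B: monthly rate = 2.96%/12 = 0.0024667; payment = 41,400 × 0.0024667 / (1 − (1+0.0024667)^−84) = $546.28.
Over 24 months: Loan A costs 24 × $691.57 + $400.00 = $16,997.68; Loan B costs 24 × $546.28 = $13,110.72.
Loan B is cheaper by $16,997.68 − $13,110.72 = $3,886.96.

Loan B by $3,887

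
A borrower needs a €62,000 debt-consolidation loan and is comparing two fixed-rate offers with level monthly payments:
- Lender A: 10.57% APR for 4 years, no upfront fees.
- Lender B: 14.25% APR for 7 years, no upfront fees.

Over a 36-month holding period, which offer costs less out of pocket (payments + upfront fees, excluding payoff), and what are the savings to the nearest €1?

Lender A: at 10.57% the monthly rate is 0.0088083, so the payment is 62,000 × 0.0088083 / (1 − 1.0088083^−48) = €1,589.51.
Lender B: monthly rate = 14.25%/12 = 0.0118750; payment = 62,000 × 0.0118750 / (1 − (1+0.0118750)^−84) = €1,170.46.
Over 36 months: Lender A costs 36 × €1,589.51 = €57,222.36; Lender B costs 36 × €1,170.46 = €42,136.56.
Lender B is cheaper by €57,222.36 − €42,136.56 = €15,085.80.

Lender B by €15,086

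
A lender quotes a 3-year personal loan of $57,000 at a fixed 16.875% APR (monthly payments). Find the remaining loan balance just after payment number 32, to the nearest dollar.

$7,837

With monthly rate i = 16.875%/12 = 0.0140625, the balance after k of n payments is P · [(1+i)^n − (1+i)^k] / [(1+i)^n − 1].
(1+0.0140625)^36 = 1.65321760 and (1+0.0140625)^32 = 1.56340368, so the balance is 57,000 × (1.65321760 − 1.56340368) / (1.65321760 − 1) = $7,837.19.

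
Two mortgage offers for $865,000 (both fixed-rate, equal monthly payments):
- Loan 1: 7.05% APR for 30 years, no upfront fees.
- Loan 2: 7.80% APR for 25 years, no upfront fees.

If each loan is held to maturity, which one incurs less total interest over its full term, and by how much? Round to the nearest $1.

Loan 2 by $113,615

Loan 1: at 7.05% the monthly rate is 0.0058750, so the payment is 865,000 × 0.0058750 / (1 − 1.0058750^−360) = $5,783.94.
Total interest on Loan 1 = 360 × $5,783.94 − $865,000 = $1,217,218.40.
Loan 2: at 7.80% the monthly rate is 0.0065000, so the payment is 865,000 × 0.0065000 / (1 − 1.0065000^−300) = $6,562.01.
Total interest on Loan 2 = 300 × $6,562.01 − $865,000 = $1,103,603.00.
Loan 2 is lower by $113,615.40.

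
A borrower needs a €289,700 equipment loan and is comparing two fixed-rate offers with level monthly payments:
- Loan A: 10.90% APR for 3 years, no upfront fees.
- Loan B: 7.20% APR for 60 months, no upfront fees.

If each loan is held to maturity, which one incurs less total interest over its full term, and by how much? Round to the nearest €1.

Loan A by €4,882

Loan A: at 10.90% the monthly rate is 0.0090833, so the payment is 289,700 × 0.0090833 / (1 − 1.0090833^−36) = €9,470.69.
Total interest on Loan A = 36 × €9,470.69 − €289,700 = €51,244.84.
Loan B: monthly rate = 7.2%/12 = 0.0060000; payment = 289,700 × 0.0060000 / (1 − (1+0.0060000)^−60) = €5,763.78.
Total interest on Loan B = 60 × €5,763.78 − €289,700 = €56,126.80.
Loan A is lower by €4,881.96.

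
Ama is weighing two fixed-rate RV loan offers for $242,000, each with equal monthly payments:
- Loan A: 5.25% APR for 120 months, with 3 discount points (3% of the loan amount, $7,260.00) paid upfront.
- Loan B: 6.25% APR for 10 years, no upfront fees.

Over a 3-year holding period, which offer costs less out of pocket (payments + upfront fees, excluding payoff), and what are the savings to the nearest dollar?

Loan B by $2,914

Loan A: at 5.25% the monthly rate is 0.0043750, so the payment is 242,000 × 0.0043750 / (1 − 1.0043750^−120) = $2,596.46.
Loan B: monthly rate = 6.25%/12 = 0.0052083; payment = 242,000 × 0.0052083 / (1 − (1+0.0052083)^−120) = $2,717.18.
Over 36 months: Loan A costs 36 × $2,596.46 + $7,260.00 = $100,732.56; Loan B costs 36 × $2,717.18 = $97,818.48.
Loan B is cheaper by $100,732.56 − $97,818.48 = $2,914.08.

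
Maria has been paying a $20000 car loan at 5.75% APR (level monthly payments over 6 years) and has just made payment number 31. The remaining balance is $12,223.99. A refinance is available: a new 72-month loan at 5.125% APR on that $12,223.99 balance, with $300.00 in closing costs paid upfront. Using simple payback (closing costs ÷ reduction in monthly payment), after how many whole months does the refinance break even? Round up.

3 months

Current payment = 20,000 × 5.75%/12 / (1 − (1+0.0047917)^−72) = $329.10.
Refinanced payment = 12,223.99 × 0.0042708 / (1 − (1+0.0042708)^−72) = $197.58.
Monthly savings = $329.10 − $197.58 = $131.52.
Break-even = $300.00 / $131.52 = 2.28 → 3 months.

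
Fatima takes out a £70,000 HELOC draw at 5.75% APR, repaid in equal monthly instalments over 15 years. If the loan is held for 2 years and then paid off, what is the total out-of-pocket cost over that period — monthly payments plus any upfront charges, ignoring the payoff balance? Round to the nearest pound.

£13,951

At 5.75% the monthly rate is 0.0047917, so the payment is 70,000 × 0.0047917 / (1 − 1.0047917^−180) = £581.29.
Total outlay = 24 × £581.29 = £13,950.96.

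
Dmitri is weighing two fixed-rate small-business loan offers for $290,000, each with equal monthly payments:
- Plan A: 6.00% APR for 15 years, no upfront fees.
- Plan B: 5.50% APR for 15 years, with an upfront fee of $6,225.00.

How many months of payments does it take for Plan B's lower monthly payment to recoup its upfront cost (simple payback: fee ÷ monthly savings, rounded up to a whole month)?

Plan A: at 6.00% the monthly rate is 0.0050000, so the payment is 290,000 × 0.0050000 / (1 − 1.0050000^−180) = $2,447.18.
Plan B: monthly rate = 5.5%/12 = 0.0045833; payment = 290,000 × 0.0045833 / (1 − (1+0.0045833)^−180) = $2,369.54.
Monthly savings = $2,447.18 − $2,369.54 = $77.64.
Break-even = $6,225.00 / $77.64 = 80.18 → 81 months.

81 months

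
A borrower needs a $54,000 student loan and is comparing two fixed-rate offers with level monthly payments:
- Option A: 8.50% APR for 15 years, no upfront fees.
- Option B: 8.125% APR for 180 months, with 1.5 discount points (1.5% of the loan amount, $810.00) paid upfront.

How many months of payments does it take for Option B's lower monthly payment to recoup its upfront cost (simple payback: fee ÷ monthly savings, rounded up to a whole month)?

Option A: at 8.50% the monthly rate is 0.0070833, so the payment is 54,000 × 0.0070833 / (1 − 1.0070833^−180) = $531.76.
Option B: monthly rate = 8.125%/12 = 0.0067708; payment = 54,000 × 0.0067708 / (1 − (1+0.0067708)^−180) = $519.96.
Monthly savings = $531.76 − $519.96 = $11.80.
Break-even = $810.00 / $11.80 = 68.64 → 69 months.

69 months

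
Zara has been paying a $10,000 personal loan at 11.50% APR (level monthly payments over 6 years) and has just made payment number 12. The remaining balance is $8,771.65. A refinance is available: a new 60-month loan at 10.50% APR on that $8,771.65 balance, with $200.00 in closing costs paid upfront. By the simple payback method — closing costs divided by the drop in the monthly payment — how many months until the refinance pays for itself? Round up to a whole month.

Current payment = 10,000 × 11.5%/12 / (1 − (1+0.0095833)^−72) = $192.91.
Refinanced payment = 8,771.65 × 0.0087500 / (1 − (1+0.0087500)^−60) = $188.54.
Monthly savings = $192.91 − $188.54 = $4.37.
Break-even = $200.00 / $4.37 = 45.77 → 46 months.

46 months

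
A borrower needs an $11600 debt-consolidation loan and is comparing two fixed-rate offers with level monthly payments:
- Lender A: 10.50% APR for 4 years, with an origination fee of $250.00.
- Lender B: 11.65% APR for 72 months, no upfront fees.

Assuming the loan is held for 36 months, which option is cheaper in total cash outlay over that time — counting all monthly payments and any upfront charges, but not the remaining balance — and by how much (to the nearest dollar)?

Lender A: monthly rate = 10.5%/12 = 0.0087500; payment = 11,600 × 0.0087500 / (1 − (1+0.0087500)^−48) = $297.00.
Lender B: at 11.65% the monthly rate is 0.0097083, so the payment is 11,600 × 0.0097083 / (1 − 1.0097083^−72) = $224.68.
Over 36 months: Lender A costs 36 × $297.00 + $250.00 = $10,942.00; Lender B costs 36 × $224.68 = $8,088.48.
Lender B is cheaper by $10,942.00 − $8,088.48 = $2,853.52.

Lender B by $2,854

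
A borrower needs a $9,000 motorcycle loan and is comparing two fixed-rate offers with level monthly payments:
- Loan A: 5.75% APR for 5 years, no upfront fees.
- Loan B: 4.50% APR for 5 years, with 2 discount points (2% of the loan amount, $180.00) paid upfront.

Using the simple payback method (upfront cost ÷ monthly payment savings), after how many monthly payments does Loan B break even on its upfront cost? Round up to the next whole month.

Loan A: at 5.75% the monthly rate is 0.0047917, so the payment is 9,000 × 0.0047917 / (1 − 1.0047917^−60) = $172.95.
Loan B: monthly rate = 4.5%/12 = 0.0037500; payment = 9,000 × 0.0037500 / (1 − (1+0.0037500)^−60) = $167.79.
Monthly savings = $172.95 − $167.79 = $5.16.
Break-even = $180.00 / $5.16 = 34.88 → 35 months.

35 months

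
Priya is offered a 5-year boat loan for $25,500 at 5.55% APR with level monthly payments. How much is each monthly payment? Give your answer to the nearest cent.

$487.67

At 5.55% the monthly rate is 0.0046250, so the payment is 25,500 × 0.0046250 / (1 − 1.0046250^−60) = $487.67.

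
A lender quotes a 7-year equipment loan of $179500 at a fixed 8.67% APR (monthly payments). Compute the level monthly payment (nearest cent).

Monthly rate = 8.67%/12 = 0.0072250; payment = 179,500 × 0.0072250 / (1 − (1+0.0072250)^−84) = $2,858.02.

$2,858.02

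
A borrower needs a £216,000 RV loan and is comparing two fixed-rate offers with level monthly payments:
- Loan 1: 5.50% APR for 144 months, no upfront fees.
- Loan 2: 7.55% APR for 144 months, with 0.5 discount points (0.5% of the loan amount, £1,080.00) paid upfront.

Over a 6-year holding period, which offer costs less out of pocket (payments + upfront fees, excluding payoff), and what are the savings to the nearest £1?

Loan 1 by £17,839

Loan 1: monthly rate = 5.5%/12 = 0.0045833; payment = 216,000 × 0.0045833 / (1 − (1+0.0045833)^−144) = £2,052.37.
Loan 2: at 7.55% the monthly rate is 0.0062917, so the payment is 216,000 × 0.0062917 / (1 − 1.0062917^−144) = £2,285.13.
Over 72 months: Loan 1 costs 72 × £2,052.37 = £147,770.64; Loan 2 costs 72 × £2,285.13 + £1,080.00 = £165,609.36.
Loan 1 is cheaper by £165,609.36 − £147,770.64 = £17,838.72.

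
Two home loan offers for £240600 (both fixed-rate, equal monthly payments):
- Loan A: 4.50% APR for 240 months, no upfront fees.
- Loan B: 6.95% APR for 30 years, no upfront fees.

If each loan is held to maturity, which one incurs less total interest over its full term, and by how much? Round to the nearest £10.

Loan A by £208,040

Loan A: monthly rate = 4.5%/12 = 0.0037500; payment = 240,600 × 0.0037500 / (1 − (1+0.0037500)^−240) = £1,522.15.
Total interest on Loan A = 240 × £1,522.15 − £240,600 = £124,716.00.
Loan B: at 6.95% the monthly rate is 0.0057917, so the payment is 240,600 × 0.0057917 / (1 − 1.0057917^−360) = £1,592.65.
Total interest on Loan B = 360 × £1,592.65 − £240,600 = £332,754.00.
Loan A is lower by £208,038.00.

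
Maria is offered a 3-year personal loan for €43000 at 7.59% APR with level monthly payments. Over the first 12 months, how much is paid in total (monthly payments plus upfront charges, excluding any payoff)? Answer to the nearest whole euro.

€16,072

Monthly rate = 7.59%/12 = 0.0063250; payment = 43,000 × 0.0063250 / (1 − (1+0.0063250)^−36) = €1,339.35.
Total outlay = 12 × €1,339.35 = €16,072.20.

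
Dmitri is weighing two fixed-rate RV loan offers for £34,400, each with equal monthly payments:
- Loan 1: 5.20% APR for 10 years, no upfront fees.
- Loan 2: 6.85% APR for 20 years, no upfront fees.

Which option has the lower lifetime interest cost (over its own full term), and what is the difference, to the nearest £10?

Loan 1: monthly rate = 5.2%/12 = 0.0043333; payment = 34,400 × 0.0043333 / (1 − (1+0.0043333)^−120) = £368.24.
Total interest on Loan 1 = 120 × £368.24 − £34,400 = £9,788.80.
Loan 2: monthly rate = 6.85%/12 = 0.0057083; payment = 34,400 × 0.0057083 / (1 − (1+0.0057083)^−240) = £263.61.
Total interest on Loan 2 = 240 × £263.61 − £34,400 = £28,866.40.
Loan 1 is lower by £19,077.60.

Loan 1 by £19,080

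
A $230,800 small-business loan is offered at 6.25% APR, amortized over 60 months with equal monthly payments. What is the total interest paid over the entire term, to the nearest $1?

$38,533

At 6.25% the monthly rate is 0.0052083, so the payment is 230,800 × 0.0052083 / (1 − 1.0052083^−60) = $4,488.89.
Total paid = 60 × $4,488.89 = $269,333.40; interest = $269,333.40 − $230,800 = $38,533.40.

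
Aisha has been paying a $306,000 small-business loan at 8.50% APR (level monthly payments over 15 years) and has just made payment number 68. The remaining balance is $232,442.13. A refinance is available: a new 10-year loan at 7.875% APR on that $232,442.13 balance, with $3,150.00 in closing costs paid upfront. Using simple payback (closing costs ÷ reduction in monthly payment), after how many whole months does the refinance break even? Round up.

16 months

Current payment = 306,000 × 8.5%/12 / (1 − (1+0.0070833)^−180) = $3,013.30.
Refinanced payment = 232,442.13 × 0.0065625 / (1 − (1+0.0065625)^−120) = $2,804.84.
Monthly savings = $3,013.30 − $2,804.84 = $208.46.
Break-even = $3,150.00 / $208.46 = 15.11 → 16 months.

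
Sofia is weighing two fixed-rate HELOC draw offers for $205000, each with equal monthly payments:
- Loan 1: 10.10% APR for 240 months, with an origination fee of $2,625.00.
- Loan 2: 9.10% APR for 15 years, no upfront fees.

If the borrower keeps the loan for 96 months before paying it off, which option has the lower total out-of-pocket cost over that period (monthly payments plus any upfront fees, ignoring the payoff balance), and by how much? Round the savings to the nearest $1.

Loan 1: at 10.10% the monthly rate is 0.0084167, so the payment is 205,000 × 0.0084167 / (1 − 1.0084167^−240) = $1,991.90.
Loan 2: monthly rate = 9.1%/12 = 0.0075833; payment = 205,000 × 0.0075833 / (1 − (1+0.0075833)^−180) = $2,091.46.
Over 96 months: Loan 1 costs 96 × $1,991.90 + $2,625.00 = $193,847.40; Loan 2 costs 96 × $2,091.46 = $200,780.16.
Loan 1 is cheaper by $200,780.16 − $193,847.40 = $6,932.76.

Loan 1 by $6,933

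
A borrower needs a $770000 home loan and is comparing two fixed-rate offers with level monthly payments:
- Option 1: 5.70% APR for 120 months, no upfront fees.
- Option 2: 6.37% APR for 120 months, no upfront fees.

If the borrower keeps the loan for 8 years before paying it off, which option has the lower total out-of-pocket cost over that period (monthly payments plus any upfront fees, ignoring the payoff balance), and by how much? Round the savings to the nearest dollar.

Option 1 by $24,894

Option 1: at 5.70% the monthly rate is 0.0047500, so the payment is 770,000 × 0.0047500 / (1 − 1.0047500^−120) = $8,433.04.
Option 2: at 6.37% the monthly rate is 0.0053083, so the payment is 770,000 × 0.0053083 / (1 − 1.0053083^−120) = $8,692.35.
Over 96 months: Option 1 costs 96 × $8,433.04 = $809,571.84; Option 2 costs 96 × $8,692.35 = $834,465.60.
Option 1 is cheaper by $834,465.60 − $809,571.84 = $24,893.76.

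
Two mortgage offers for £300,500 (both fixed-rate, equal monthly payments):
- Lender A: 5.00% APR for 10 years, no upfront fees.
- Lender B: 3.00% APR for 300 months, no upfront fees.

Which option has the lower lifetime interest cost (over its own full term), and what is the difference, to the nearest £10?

Lender A: at 5.00% the monthly rate is 0.0041667, so the payment is 300,500 × 0.0041667 / (1 − 1.0041667^−120) = £3,187.27.
Total interest on Lender A = 120 × £3,187.27 − £300,500 = £81,972.40.
Lender B: at 3.00% the monthly rate is 0.0025000, so the payment is 300,500 × 0.0025000 / (1 − 1.0025000^−300) = £1,425.00.
Total interest on Lender B = 300 × £1,425.00 − £300,500 = £127,000.00.
Lender A is lower by £45,027.60.

Lender A by £45,030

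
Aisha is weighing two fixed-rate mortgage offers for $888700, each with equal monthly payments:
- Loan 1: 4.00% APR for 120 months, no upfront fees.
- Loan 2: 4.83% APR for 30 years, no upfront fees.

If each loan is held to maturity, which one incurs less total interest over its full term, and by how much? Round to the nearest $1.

Loan 1 by $604,660

Loan 1: at 4.00% the monthly rate is 0.0033333, so the payment is 888,700 × 0.0033333 / (1 − 1.0033333^−120) = $8,997.66.
Total interest on Loan 1 = 120 × $8,997.66 − $888,700 = $191,019.20.
Loan 2: at 4.83% the monthly rate is 0.0040250, so the payment is 888,700 × 0.0040250 / (1 − 1.0040250^−360) = $4,678.83.
Total interest on Loan 2 = 360 × $4,678.83 − $888,700 = $795,678.80.
Loan 1 is lower by $604,659.60.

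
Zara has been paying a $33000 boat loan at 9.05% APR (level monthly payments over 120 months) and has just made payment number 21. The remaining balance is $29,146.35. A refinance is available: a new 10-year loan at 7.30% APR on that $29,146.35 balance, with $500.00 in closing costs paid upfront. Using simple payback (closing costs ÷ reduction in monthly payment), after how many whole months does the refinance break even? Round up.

Current payment = 33,000 × 9.05%/12 / (1 − (1+0.0075417)^−120) = $418.92.
Refinanced payment = 29,146.35 × 0.0060833 / (1 − (1+0.0060833)^−120) = $342.94.
Monthly savings = $418.92 − $342.94 = $75.98.
Break-even = $500.00 / $75.98 = 6.58 → 7 months.

7 months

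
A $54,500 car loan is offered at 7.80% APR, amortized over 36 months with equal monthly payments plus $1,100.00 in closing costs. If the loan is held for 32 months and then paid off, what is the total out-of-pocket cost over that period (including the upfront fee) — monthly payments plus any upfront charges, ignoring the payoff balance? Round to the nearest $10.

At 7.80% the monthly rate is 0.0065000, so the payment is 54,500 × 0.0065000 / (1 − 1.0065000^−36) = $1,702.81.
Total outlay = 32 × $1,702.81 + $1,100.00 = $55,589.92.

$55,590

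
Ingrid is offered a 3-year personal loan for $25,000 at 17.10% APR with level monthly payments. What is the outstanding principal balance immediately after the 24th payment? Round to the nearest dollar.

With monthly rate i = 17.1%/12 = 0.0142500, the balance after k of n payments is P · [(1+i)^n − (1+i)^k] / [(1+i)^n − 1].
(1+0.0142500)^36 = 1.66425776 and (1+0.0142500)^24 = 1.40436628, so the balance is 25,000 × (1.66425776 − 1.40436628) / (1.66425776 − 1) = $9,781.27.

$9,781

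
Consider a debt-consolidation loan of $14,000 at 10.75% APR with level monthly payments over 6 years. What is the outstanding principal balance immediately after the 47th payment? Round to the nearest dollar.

$5,905

With monthly rate i = 10.75%/12 = 0.0089583, the balance after k of n payments is P · [(1+i)^n − (1+i)^k] / [(1+i)^n − 1].
(1+0.0089583)^72 = 1.90052103 and (1+0.0089583)^47 = 1.52069420, so the balance is 14,000 × (1.90052103 − 1.52069420) / (1.90052103 − 1) = $5,905.00.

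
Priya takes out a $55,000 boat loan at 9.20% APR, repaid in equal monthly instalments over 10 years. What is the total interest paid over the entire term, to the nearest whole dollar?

At 9.20% the monthly rate is 0.0076667, so the payment is 55,000 × 0.0076667 / (1 − 1.0076667^−120) = $702.68.
Total paid = 120 × $702.68 = $84,321.60; interest = $84,321.60 − $55,000 = $29,321.60.

$29,322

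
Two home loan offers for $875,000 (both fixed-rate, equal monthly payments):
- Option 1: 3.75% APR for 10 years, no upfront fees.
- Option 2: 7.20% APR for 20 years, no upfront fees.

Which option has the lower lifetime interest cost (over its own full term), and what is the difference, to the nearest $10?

Option 1: at 3.75% the monthly rate is 0.0031250, so the payment is 875,000 × 0.0031250 / (1 − 1.0031250^−120) = $8,755.36.
Total interest on Option 1 = 120 × $8,755.36 − $875,000 = $175,643.20.
Option 2: at 7.20% the monthly rate is 0.0060000, so the payment is 875,000 × 0.0060000 / (1 − 1.0060000^−240) = $6,889.31.
Total interest on Option 2 = 240 × $6,889.31 − $875,000 = $778,434.40.
Option 1 is lower by $602,791.20.

Option 1 by $602,790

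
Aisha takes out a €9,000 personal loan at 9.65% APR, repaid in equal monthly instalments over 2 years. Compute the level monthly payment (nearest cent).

€413.85

At 9.65% the monthly rate is 0.0080417, so the payment is 9,000 × 0.0080417 / (1 − 1.0080417^−24) = €413.85.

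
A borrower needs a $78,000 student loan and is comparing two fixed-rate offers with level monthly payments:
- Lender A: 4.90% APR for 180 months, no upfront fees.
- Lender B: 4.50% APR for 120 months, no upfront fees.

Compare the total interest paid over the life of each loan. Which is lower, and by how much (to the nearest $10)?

Lender B by $13,290

Lender A: monthly rate = 4.9%/12 = 0.0040833; payment = 78,000 × 0.0040833 / (1 − (1+0.0040833)^−180) = $612.76.
Total interest on Lender A = 180 × $612.76 − $78,000 = $32,296.80.
Lender B: at 4.50% the monthly rate is 0.0037500, so the payment is 78,000 × 0.0037500 / (1 − 1.0037500^−120) = $808.38.
Total interest on Lender B = 120 × $808.38 − $78,000 = $19,005.60.
Lender B is lower by $13,291.20.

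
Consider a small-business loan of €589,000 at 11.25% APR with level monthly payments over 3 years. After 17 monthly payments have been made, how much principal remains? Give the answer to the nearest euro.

€335,383

With monthly rate i = 11.25%/12 = 0.0093750, the balance after k of n payments is P · [(1+i)^n − (1+i)^k] / [(1+i)^n − 1].
(1+0.0093750)^36 = 1.39923798 and (1+0.0093750)^17 = 1.17190727, so the balance is 589,000 × (1.39923798 − 1.17190727) / (1.39923798 − 1) = €335,383.39.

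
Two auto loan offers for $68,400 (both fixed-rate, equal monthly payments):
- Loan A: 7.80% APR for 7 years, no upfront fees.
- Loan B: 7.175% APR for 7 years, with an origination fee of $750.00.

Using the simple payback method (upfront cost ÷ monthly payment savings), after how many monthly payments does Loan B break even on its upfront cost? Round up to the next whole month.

36 months

Loan A: monthly rate = 7.8%/12 = 0.0065000; payment = 68,400 × 0.0065000 / (1 − (1+0.0065000)^−84) = $1,059.29.
Loan B: at 7.175% the monthly rate is 0.0059792, so the payment is 68,400 × 0.0059792 / (1 − 1.0059792^−84) = $1,038.20.
Monthly savings = $1,059.29 − $1,038.20 = $21.09.
Break-even = $750.00 / $21.09 = 35.56 → 36 months.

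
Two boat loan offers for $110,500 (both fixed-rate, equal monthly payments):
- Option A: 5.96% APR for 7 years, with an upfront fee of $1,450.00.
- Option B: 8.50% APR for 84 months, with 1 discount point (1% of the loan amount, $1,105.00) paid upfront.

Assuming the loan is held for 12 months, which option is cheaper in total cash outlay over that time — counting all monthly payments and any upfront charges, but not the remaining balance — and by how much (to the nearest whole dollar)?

Option A by $1,309

Option A: monthly rate = 5.96%/12 = 0.0049667; payment = 110,500 × 0.0049667 / (1 − (1+0.0049667)^−84) = $1,612.13.
Option B: at 8.50% the monthly rate is 0.0070833, so the payment is 110,500 × 0.0070833 / (1 − 1.0070833^−84) = $1,749.93.
Over 12 months: Option A costs 12 × $1,612.13 + $1,450.00 = $20,795.56; Option B costs 12 × $1,749.93 + $1,105.00 = $22,104.16.
Option A is cheaper by $22,104.16 − $20,795.56 = $1,308.60.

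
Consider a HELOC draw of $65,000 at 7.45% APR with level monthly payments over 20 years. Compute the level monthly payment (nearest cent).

At 7.45% the monthly rate is 0.0062083, so the payment is 65,000 × 0.0062083 / (1 − 1.0062083^−240) = $521.65.

$521.65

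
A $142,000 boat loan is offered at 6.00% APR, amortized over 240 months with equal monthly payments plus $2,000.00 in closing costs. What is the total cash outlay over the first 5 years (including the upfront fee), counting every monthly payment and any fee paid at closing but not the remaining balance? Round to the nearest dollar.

$63,040

Monthly rate = 6%/12 = 0.0050000; payment = 142,000 × 0.0050000 / (1 − (1+0.0050000)^−240) = $1,017.33.
Total outlay = 60 × $1,017.33 + $2,000.00 = $63,039.80.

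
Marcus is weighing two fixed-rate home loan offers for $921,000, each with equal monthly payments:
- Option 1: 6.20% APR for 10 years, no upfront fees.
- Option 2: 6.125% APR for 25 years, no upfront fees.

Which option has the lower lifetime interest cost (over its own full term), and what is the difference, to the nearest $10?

Option 1: monthly rate = 6.2%/12 = 0.0051667; payment = 921,000 × 0.0051667 / (1 − (1+0.0051667)^−120) = $10,317.73.
Total interest on Option 1 = 120 × $10,317.73 − $921,000 = $317,127.60.
Option 2: at 6.125% the monthly rate is 0.0051042, so the payment is 921,000 × 0.0051042 / (1 − 1.0051042^−300) = $6,004.59.
Total interest on Option 2 = 300 × $6,004.59 − $921,000 = $880,377.00.
Option 1 is lower by $563,249.40.

Option 1 by $563,250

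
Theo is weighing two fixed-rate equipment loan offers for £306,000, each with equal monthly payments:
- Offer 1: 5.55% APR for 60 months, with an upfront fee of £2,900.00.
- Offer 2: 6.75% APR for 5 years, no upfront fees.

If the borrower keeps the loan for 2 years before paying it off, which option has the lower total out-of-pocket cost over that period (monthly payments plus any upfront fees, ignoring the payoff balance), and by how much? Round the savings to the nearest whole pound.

Offer 1: monthly rate = 5.55%/12 = 0.0046250; payment = 306,000 × 0.0046250 / (1 − (1+0.0046250)^−60) = £5,852.02.
Offer 2: monthly rate = 6.75%/12 = 0.0056250; payment = 306,000 × 0.0056250 / (1 − (1+0.0056250)^−60) = £6,023.14.
Over 24 months: Offer 1 costs 24 × £5,852.02 + £2,900.00 = £143,348.48; Offer 2 costs 24 × £6,023.14 = £144,555.36.
Offer 1 is cheaper by £144,555.36 − £143,348.48 = £1,206.88.

Offer 1 by £1,207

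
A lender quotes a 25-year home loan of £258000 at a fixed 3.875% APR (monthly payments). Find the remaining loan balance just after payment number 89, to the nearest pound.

£205,415

With monthly rate i = 3.875%/12 = 0.0032292, the balance after k of n payments is P · [(1+i)^n − (1+i)^k] / [(1+i)^n − 1].
(1+0.0032292)^300 = 2.63054022 and (1+0.0032292)^89 = 1.33233468, so the balance is 258,000 × (2.63054022 − 1.33233468) / (2.63054022 − 1) = £205,414.76.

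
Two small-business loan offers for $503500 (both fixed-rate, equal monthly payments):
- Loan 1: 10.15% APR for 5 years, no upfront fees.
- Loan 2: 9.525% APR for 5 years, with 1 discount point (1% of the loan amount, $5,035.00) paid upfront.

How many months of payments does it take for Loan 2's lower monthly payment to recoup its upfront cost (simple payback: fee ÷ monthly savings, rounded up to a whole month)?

Loan 1: monthly rate = 10.15%/12 = 0.0084583; payment = 503,500 × 0.0084583 / (1 − (1+0.0084583)^−60) = $10,735.09.
Loan 2: monthly rate = 9.525%/12 = 0.0079375; payment = 503,500 × 0.0079375 / (1 − (1+0.0079375)^−60) = $10,580.59.
Monthly savings = $10,735.09 − $10,580.59 = $154.50.
Break-even = $5,035.00 / $154.50 = 32.59 → 33 months.

33 months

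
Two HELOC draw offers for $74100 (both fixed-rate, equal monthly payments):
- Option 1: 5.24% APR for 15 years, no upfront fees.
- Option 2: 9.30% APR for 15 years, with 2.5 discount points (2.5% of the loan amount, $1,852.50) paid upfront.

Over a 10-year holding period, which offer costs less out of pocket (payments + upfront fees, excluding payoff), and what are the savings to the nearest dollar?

Option 1 by $22,201

Option 1: at 5.24% the monthly rate is 0.0043667, so the payment is 74,100 × 0.0043667 / (1 − 1.0043667^−180) = $595.28.
Option 2: at 9.30% the monthly rate is 0.0077500, so the payment is 74,100 × 0.0077500 / (1 − 1.0077500^−180) = $764.85.
Over 120 months: Option 1 costs 120 × $595.28 = $71,433.60; Option 2 costs 120 × $764.85 + $1,852.50 = $93,634.50.
Option 1 is cheaper by $93,634.50 − $71,433.60 = $22,200.90.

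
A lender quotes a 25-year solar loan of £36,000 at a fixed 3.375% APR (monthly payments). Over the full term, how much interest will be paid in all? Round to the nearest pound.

At 3.375% the monthly rate is 0.0028125, so the payment is 36,000 × 0.0028125 / (1 − 1.0028125^−300) = £177.82.
Total paid = 300 × £177.82 = £53,346.00; interest = £53,346.00 − £36,000 = £17,346.00.

£17,346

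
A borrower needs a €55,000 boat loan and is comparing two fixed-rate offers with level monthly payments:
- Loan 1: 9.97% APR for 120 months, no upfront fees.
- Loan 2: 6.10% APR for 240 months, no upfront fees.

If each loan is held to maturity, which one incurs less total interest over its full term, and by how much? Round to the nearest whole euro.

Loan 1 by €8,222

Loan 1: monthly rate = 9.97%/12 = 0.0083083; payment = 55,000 × 0.0083083 / (1 − (1+0.0083083)^−120) = €725.92.
Total interest on Loan 1 = 120 × €725.92 − €55,000 = €32,110.40.
Loan 2: monthly rate = 6.1%/12 = 0.0050833; payment = 55,000 × 0.0050833 / (1 − (1+0.0050833)^−240) = €397.22.
Total interest on Loan 2 = 240 × €397.22 − €55,000 = €40,332.80.
Loan 1 is lower by €8,222.40.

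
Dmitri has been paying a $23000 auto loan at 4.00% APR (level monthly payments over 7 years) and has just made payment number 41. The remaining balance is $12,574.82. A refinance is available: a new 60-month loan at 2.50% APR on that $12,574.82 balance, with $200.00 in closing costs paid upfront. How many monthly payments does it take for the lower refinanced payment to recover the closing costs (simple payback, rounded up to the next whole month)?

3 months

Current payment = 23,000 × 4%/12 / (1 − (1+0.0033333)^−84) = $314.38.
Refinanced payment = 12,574.82 × 0.0020833 / (1 − (1+0.0020833)^−60) = $223.17.
Monthly savings = $314.38 − $223.17 = $91.21.
Break-even = $200.00 / $91.21 = 2.19 → 3 months.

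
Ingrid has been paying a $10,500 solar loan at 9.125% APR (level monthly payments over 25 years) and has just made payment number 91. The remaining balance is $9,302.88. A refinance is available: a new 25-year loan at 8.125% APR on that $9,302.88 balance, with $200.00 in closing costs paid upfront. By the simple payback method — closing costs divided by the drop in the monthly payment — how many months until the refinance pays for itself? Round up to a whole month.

Current payment = 10,500 × 9.125%/12 / (1 − (1+0.0076042)^−300) = $89.02.
Refinanced payment = 9,302.88 × 0.0067708 / (1 − (1+0.0067708)^−300) = $72.57.
Monthly savings = $89.02 − $72.57 = $16.45.
Break-even = $200.00 / $16.45 = 12.16 → 13 months.

13 months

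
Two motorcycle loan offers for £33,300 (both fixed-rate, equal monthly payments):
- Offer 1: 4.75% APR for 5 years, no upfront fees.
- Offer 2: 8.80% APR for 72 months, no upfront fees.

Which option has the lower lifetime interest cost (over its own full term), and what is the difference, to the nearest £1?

Offer 1: monthly rate = 4.75%/12 = 0.0039583; payment = 33,300 × 0.0039583 / (1 − (1+0.0039583)^−60) = £624.61.
Total interest on Offer 1 = 60 × £624.61 − £33,300 = £4,176.60.
Offer 2: at 8.80% the monthly rate is 0.0073333, so the payment is 33,300 × 0.0073333 / (1 − 1.0073333^−72) = £596.95.
Total interest on Offer 2 = 72 × £596.95 − £33,300 = £9,680.40.
Offer 1 is lower by £5,503.80.

Offer 1 by £5,504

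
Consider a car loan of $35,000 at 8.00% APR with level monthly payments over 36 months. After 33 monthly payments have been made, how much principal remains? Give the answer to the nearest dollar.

With monthly rate i = 8%/12 = 0.0066667, the balance after k of n payments is P · [(1+i)^n − (1+i)^k] / [(1+i)^n − 1].
(1+0.0066667)^36 = 1.27023705 and (1+0.0066667)^33 = 1.24516731, so the balance is 35,000 × (1.27023705 − 1.24516731) / (1.27023705 − 1) = $3,246.93.

$3,247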